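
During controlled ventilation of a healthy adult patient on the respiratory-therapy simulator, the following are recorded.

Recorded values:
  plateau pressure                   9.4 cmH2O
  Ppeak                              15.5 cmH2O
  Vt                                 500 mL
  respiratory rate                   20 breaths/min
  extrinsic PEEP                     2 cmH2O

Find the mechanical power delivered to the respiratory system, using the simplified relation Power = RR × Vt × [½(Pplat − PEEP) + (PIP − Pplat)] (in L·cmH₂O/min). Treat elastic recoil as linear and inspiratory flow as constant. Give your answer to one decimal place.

Per-breath work = Vt × [½(Pplat−PEEP) + (PIP−Pplat)] = 0.500 × [0.5×7.4 + 6.1] = 0.500 × 9.8 = 4.9 L·cmH2O.
Power = 20 × 4.9 = 98.0 L·cmH2O/min.

98.0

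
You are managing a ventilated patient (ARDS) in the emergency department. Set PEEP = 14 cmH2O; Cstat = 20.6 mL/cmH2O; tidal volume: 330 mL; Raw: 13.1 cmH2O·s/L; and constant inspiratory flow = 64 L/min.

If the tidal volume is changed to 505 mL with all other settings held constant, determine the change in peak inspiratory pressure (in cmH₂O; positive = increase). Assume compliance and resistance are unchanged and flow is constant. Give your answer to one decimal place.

8.5

PIP = Vt/C + R·V̇ + PEEP (constant-flow equation of motion).
Only the elastic term changes: ΔPIP = ΔVt / C = (505 − 330) / 20.6 = 8.495 cmH2O.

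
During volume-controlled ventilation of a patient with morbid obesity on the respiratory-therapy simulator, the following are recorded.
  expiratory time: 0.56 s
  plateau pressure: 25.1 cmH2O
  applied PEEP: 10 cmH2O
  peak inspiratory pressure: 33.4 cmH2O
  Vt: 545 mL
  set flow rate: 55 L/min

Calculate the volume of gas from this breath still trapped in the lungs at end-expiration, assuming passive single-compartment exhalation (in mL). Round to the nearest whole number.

98

Flow: 55 L/min ÷ 60 = 0.9167 L/s.
R = (PIP − Pplat)/V̇ = (33.4 − 25.1) / 0.9167 = 8.3/0.9167 = 9.054 cmH2O·s/L.
C = Vt/(Pplat − PEEP) = 545.0 / (25.1 − 10) = 545.0/15.1 = 36.093 mL/cmH2O.
τ = R × C = 9.054 × 0.03609 L/cmH2O = 0.3268 s.
Fraction remaining = e^(−Te/τ) = e^(−0.56/0.3268) = 0.1802.
Trapped volume = 545.0 × 0.1802 = 98.209 mL.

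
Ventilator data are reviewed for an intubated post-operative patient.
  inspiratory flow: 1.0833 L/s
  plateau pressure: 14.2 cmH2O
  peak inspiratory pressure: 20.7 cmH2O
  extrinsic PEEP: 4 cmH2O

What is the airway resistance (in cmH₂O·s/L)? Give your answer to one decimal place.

6.0

Raw = (PIP − Pplat) / flow = (20.7 − 14.2) / 1.0833 = 6.5 / 1.0833 = 6.0 cmH2O·s/L.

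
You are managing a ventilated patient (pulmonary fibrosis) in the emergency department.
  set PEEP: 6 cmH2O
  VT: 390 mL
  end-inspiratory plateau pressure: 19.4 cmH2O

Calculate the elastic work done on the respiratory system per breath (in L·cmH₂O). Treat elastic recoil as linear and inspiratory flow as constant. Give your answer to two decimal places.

Elastic work ≈ ½ × (Pplat − PEEP) × Vt = 0.5 × (19.4 − 6) × 0.390 L = 0.5 × 13.4 × 0.390 = 2.613 L·cmH2O.

2.61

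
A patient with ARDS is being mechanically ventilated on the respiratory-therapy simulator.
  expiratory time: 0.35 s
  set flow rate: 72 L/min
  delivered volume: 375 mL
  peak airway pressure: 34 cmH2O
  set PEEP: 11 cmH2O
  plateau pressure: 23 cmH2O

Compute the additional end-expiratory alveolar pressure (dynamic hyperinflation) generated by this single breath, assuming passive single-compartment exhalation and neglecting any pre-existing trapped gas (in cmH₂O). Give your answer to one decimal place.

Flow: 72 L/min ÷ 60 = 1.2 L/s.
R = (PIP − Pplat)/V̇ = (34 − 23) / 1.2 = 11.0/1.2 = 9.167 cmH2O·s/L.
C = Vt/(Pplat − PEEP) = 375.0 / (23 − 11) = 375.0/12.0 = 31.25 mL/cmH2O.
τ = R × C = 9.167 × 0.03125 L/cmH2O = 0.2865 s.
Fraction remaining = e^(−Te/τ) = e^(−0.35/0.2865) = 0.2947; trapped volume = 375.0 × 0.2947 = 110.51 mL.
Additional alveolar pressure from trapping ≈ V_trapped / C = 110.51 / 31.25 = 3.536 cmH2O.

3.5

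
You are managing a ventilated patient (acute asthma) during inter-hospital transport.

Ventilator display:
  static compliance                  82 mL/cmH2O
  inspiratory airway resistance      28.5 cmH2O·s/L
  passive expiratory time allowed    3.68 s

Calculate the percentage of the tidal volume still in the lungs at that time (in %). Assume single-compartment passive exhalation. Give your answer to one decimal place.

20.7

τ = R × C = 28.5 × 82 mL/cmH2O = 28.5 × 0.082 L/cmH2O = 2.337 s.
Passive exhalation: V(t)/V₀ = e^(−t/τ) = e^(−3.68/2.337) = 0.2071.
Fraction remaining = 0.2071 → 20.71%.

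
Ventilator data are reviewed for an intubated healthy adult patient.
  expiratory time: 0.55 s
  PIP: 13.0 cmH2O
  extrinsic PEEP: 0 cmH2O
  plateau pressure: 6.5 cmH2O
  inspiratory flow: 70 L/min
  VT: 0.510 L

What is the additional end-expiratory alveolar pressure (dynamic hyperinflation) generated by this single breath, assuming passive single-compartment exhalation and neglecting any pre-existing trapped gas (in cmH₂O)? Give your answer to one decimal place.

Flow: 70 L/min ÷ 60 = 1.1667 L/s.
R = (PIP − Pplat)/V̇ = (13.0 − 6.5) / 1.1667 = 6.5/1.1667 = 5.571 cmH2O·s/L.
C = Vt/(Pplat − PEEP) = 510.0 / (6.5 − 0) = 510.0/6.5 = 78.462 mL/cmH2O.
τ = R × C = 5.571 × 0.07846 L/cmH2O = 0.4371 s.
Fraction remaining = e^(−Te/τ) = e^(−0.55/0.4371) = 0.2841; trapped volume = 510.0 × 0.2841 = 144.89 mL.
Additional alveolar pressure from trapping ≈ V_trapped / C = 144.89 / 78.462 = 1.847 cmH2O.

1.8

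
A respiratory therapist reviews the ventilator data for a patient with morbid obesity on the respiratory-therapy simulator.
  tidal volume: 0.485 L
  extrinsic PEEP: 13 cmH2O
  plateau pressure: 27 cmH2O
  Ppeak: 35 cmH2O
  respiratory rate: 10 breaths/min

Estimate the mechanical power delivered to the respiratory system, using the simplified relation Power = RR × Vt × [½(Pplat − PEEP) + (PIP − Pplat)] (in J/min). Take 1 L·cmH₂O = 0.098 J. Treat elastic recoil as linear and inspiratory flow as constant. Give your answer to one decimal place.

Per-breath work = Vt × [½(Pplat−PEEP) + (PIP−Pplat)] = 0.485 × [0.5×14.0 + 8.0] = 0.485 × 15.0 = 7.275 L·cmH2O.
Power = 10 × 7.275 = 72.75 L·cmH2O/min.
× 0.098 J/(L·cmH2O) → 7.13 J/min.

7.1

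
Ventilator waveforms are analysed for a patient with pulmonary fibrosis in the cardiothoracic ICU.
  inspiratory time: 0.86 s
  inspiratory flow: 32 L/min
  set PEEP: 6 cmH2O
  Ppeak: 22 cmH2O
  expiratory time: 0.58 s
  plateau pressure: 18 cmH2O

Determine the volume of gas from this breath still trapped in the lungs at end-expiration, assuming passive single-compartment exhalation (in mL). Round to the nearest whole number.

Flow: 32 L/min ÷ 60 = 0.5333 L/s.
Vt = flow × Ti = 0.5333 L/s × 0.86 s × 1000 mL/L = 458.64 mL.
R = (PIP − Pplat)/V̇ = (22 − 18) / 0.5333 = 4.0/0.5333 = 7.5 cmH2O·s/L.
C = Vt/(Pplat − PEEP) = 458.64 / (18 − 6) = 458.64/12.0 = 38.22 mL/cmH2O.
τ = R × C = 7.5 × 0.03822 L/cmH2O = 0.2867 s.
Fraction remaining = e^(−Te/τ) = e^(−0.58/0.2867) = 0.1323.
Trapped volume = 458.64 × 0.1323 = 60.678 mL.

61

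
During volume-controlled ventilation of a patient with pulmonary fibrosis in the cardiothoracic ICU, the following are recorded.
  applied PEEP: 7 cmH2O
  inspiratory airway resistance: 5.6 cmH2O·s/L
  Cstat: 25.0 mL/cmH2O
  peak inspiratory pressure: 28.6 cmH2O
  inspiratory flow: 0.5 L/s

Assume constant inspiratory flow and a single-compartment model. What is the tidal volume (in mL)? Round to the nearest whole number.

470

Equation of motion (constant flow): PIP = Vt/C + R·V̇ + PEEP.
Vt/C = PIP − R·V̇ − PEEP = 28.6 − 2.8 − 7 = 18.8 cmH2O.
Vt = C × 18.8 = 25.0 × 18.8 = 470.0 mL.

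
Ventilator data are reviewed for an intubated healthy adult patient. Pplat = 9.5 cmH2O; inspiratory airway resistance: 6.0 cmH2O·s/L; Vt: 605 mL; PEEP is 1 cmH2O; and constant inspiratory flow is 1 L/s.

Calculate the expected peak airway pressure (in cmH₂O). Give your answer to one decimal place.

PIP = Pplat + Raw × flow = 9.5 + 6.0 × 1 = 9.5 + 6.0 = 15.5 cmH2O.

15.5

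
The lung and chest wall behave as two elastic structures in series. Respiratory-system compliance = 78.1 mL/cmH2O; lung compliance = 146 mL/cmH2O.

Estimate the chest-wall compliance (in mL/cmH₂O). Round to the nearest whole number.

1/Ccw = 1/Crs − 1/CL.
1/Ccw = 1/78.1 − 1/146 = 0.005955.
Ccw = 167.93 mL/cmH2O.

168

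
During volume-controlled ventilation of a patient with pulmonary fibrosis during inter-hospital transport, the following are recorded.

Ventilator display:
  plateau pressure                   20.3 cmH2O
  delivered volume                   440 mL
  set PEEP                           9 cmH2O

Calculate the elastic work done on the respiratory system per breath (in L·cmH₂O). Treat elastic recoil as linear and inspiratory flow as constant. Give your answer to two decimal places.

Elastic work ≈ ½ × (Pplat − PEEP) × Vt = 0.5 × (20.3 − 9) × 0.440 L = 0.5 × 11.3 × 0.440 = 2.486 L·cmH2O.

2.49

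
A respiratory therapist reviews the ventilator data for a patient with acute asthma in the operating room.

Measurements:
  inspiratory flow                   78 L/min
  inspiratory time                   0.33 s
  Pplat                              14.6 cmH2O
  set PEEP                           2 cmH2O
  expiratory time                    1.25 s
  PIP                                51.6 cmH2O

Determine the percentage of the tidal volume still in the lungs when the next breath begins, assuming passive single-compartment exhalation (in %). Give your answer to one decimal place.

27.5

Flow: 78 L/min ÷ 60 = 1.3 L/s.
Vt = flow × Ti = 1.3 L/s × 0.33 s × 1000 mL/L = 429.0 mL.
R = (PIP − Pplat)/V̇ = (51.6 − 14.6) / 1.3 = 37.0/1.3 = 28.462 cmH2O·s/L.
C = Vt/(Pplat − PEEP) = 429.0 / (14.6 − 2) = 429.0/12.6 = 34.048 mL/cmH2O.
τ = R × C = 28.462 × 0.03405 L/cmH2O = 0.9691 s.
Fraction remaining at end-expiration = e^(−Te/τ) = e^(−1.25/0.9691) = 0.2753 → 27.53%.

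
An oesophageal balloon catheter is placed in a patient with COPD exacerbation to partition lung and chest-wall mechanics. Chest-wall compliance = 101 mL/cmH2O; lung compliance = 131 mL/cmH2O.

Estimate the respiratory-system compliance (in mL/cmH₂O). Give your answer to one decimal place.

Lung and chest wall are elastances in series: 1/Crs = 1/CL + 1/Ccw.
1/Crs = 1/131 + 1/101 = 0.01753.
Crs = 57.045 mL/cmH2O.

57.0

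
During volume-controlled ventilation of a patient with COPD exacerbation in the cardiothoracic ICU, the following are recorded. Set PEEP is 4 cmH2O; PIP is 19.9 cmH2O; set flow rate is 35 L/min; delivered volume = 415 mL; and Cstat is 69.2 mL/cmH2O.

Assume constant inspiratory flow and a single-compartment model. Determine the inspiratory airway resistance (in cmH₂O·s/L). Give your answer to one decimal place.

Flow: 35 L/min ÷ 60 = 0.5833 L/s.
Equation of motion (constant flow): PIP = Vt/C + R·V̇ + PEEP.
R·V̇ = PIP − Vt/C − PEEP = 19.9 − 415/69.2 − 4 = 19.9 − 5.997 − 4 = 9.903 cmH2O.
R = 9.903 / 0.5833 = 16.978 cmH2O·s/L.

17.0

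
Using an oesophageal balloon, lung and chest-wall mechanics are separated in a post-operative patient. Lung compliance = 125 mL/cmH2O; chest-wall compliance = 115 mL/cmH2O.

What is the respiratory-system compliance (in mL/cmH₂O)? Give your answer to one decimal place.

Lung and chest wall are elastances in series: 1/Crs = 1/CL + 1/Ccw.
1/Crs = 1/125 + 1/115 = 0.0167.
Crs = 59.88 mL/cmH2O.

59.9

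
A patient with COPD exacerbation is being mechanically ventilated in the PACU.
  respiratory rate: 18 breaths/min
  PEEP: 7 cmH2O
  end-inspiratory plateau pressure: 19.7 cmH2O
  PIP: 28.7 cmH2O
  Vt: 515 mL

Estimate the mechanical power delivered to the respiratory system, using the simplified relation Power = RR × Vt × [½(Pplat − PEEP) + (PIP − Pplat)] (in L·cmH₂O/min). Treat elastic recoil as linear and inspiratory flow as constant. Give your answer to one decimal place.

142.3

Per-breath work = Vt × [½(Pplat−PEEP) + (PIP−Pplat)] = 0.515 × [0.5×12.7 + 9.0] = 0.515 × 15.35 = 7.905 L·cmH2O.
Power = 18 × 7.905 = 142.29 L·cmH2O/min.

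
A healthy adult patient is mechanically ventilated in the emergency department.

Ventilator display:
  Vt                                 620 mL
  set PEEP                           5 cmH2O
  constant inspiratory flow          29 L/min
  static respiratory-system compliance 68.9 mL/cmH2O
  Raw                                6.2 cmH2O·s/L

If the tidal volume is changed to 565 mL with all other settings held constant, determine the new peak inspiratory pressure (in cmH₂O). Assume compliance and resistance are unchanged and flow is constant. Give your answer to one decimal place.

16.2

Flow: 29 L/min ÷ 60 = 0.4833 L/s.
PIP = Vt/C + R·V̇ + PEEP (constant-flow equation of motion).
Only the elastic term changes: ΔPIP = ΔVt / C = (565 − 620) / 68.9 = -0.7983 cmH2O.
Original PIP = 620/68.9 + 6.2×0.4833 + 5 = 16.995 cmH2O; new PIP = 16.995 + (-0.7983) = 16.197 cmH2O.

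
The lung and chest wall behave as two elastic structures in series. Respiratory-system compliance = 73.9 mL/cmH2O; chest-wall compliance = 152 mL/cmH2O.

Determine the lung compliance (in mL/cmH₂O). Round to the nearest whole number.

144

1/CL = 1/Crs − 1/Ccw.
1/CL = 1/73.9 − 1/152 = 0.006953.
CL = 143.82 mL/cmH2O.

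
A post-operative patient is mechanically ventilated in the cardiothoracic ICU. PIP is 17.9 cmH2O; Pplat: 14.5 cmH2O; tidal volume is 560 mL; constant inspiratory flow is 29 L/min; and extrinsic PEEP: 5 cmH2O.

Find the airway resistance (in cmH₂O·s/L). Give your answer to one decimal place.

7.0

Flow: 29 L/min ÷ 60 = 0.4833 L/s.
Raw = (PIP − Pplat) / flow = (17.9 − 14.5) / 0.4833 = 3.4 / 0.4833 = 7.035 cmH2O·s/L.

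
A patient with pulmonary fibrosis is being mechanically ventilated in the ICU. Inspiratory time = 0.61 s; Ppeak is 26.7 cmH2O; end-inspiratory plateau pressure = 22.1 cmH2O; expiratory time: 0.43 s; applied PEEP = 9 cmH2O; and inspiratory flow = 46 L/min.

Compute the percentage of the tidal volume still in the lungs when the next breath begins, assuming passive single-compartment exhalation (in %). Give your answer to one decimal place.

13.4

Flow: 46 L/min ÷ 60 = 0.7667 L/s.
Vt = flow × Ti = 0.7667 L/s × 0.61 s × 1000 mL/L = 467.69 mL.
R = (PIP − Pplat)/V̇ = (26.7 − 22.1) / 0.7667 = 4.6/0.7667 = 6.0 cmH2O·s/L.
C = Vt/(Pplat − PEEP) = 467.69 / (22.1 − 9) = 467.69/13.1 = 35.702 mL/cmH2O.
τ = R × C = 6.0 × 0.0357 L/cmH2O = 0.2142 s.
Fraction remaining at end-expiration = e^(−Te/τ) = e^(−0.43/0.2142) = 0.1343 → 13.43%.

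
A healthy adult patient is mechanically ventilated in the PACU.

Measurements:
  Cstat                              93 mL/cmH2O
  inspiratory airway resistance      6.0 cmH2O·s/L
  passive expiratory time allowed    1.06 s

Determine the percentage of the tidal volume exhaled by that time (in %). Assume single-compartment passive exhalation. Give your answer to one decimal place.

τ = R × C = 6.0 × 93 mL/cmH2O = 6.0 × 0.093 L/cmH2O = 0.558 s.
Passive exhalation: V(t)/V₀ = e^(−t/τ) = e^(−1.06/0.558) = 0.1496.
Fraction exhaled = 1 − 0.1496 = 0.8504 → 85.04%.

85.0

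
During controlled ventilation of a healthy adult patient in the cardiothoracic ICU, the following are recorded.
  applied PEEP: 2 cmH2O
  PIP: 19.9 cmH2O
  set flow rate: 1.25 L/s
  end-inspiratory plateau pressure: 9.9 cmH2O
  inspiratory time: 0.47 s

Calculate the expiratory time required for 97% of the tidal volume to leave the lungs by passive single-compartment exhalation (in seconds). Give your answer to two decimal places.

2.09

Vt = flow × Ti = 1.25 L/s × 0.47 s × 1000 mL/L = 587.5 mL.
R = (PIP − Pplat)/V̇ = (19.9 − 9.9) / 1.25 = 10.0/1.25 = 8.0 cmH2O·s/L.
C = Vt/(Pplat − PEEP) = 587.5 / (9.9 − 2) = 587.5/7.9 = 74.367 mL/cmH2O.
τ = R × C = 8.0 × 0.07437 L/cmH2O = 0.595 s.
t = −τ·ln(1 − 0.97) = −0.595·ln(0.03) = 2.086 s.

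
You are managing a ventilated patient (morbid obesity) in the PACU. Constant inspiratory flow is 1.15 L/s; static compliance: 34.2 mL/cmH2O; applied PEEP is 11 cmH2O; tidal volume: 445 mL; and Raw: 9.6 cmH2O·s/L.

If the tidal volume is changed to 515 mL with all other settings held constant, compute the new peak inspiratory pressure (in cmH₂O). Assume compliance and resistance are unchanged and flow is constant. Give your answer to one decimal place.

37.1

PIP = Vt/C + R·V̇ + PEEP (constant-flow equation of motion).
Only the elastic term changes: ΔPIP = ΔVt / C = (515 − 445) / 34.2 = 2.047 cmH2O.
Original PIP = 445/34.2 + 9.6×1.15 + 11 = 35.052 cmH2O; new PIP = 35.052 + (2.047) = 37.099 cmH2O.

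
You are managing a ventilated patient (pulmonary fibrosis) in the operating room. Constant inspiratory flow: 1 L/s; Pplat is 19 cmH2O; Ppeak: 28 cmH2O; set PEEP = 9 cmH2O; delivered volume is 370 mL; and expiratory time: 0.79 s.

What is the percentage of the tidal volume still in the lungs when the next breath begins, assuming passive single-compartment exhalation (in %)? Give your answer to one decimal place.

9.3

R = (PIP − Pplat)/V̇ = (28 − 19) / 1 = 9.0/1 = 9.0 cmH2O·s/L.
C = Vt/(Pplat − PEEP) = 370.0 / (19 − 9) = 370.0/10.0 = 37.0 mL/cmH2O.
τ = R × C = 9.0 × 0.037 L/cmH2O = 0.333 s.
Fraction remaining at end-expiration = e^(−Te/τ) = e^(−0.79/0.333) = 0.09326 → 9.326%.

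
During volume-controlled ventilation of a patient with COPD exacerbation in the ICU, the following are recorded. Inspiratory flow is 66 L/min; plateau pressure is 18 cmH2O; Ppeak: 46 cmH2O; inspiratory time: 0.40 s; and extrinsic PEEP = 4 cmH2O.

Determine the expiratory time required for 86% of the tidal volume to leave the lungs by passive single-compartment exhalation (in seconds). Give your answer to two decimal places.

Flow: 66 L/min ÷ 60 = 1.1 L/s.
Vt = flow × Ti = 1.1 L/s × 0.40 s × 1000 mL/L = 440.0 mL.
R = (PIP − Pplat)/V̇ = (46 − 18) / 1.1 = 28.0/1.1 = 25.455 cmH2O·s/L.
C = Vt/(Pplat − PEEP) = 440.0 / (18 − 4) = 440.0/14.0 = 31.429 mL/cmH2O.
τ = R × C = 25.455 × 0.03143 L/cmH2O = 0.8001 s.
t = −τ·ln(1 − 0.86) = −0.8001·ln(0.14) = 1.573 s.

1.57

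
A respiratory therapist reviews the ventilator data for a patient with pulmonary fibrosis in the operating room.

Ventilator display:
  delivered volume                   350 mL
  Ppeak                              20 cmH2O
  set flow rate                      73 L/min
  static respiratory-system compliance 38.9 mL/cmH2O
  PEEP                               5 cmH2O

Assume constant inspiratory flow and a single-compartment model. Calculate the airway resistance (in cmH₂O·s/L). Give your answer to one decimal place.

Flow: 73 L/min ÷ 60 = 1.2167 L/s.
Equation of motion (constant flow): PIP = Vt/C + R·V̇ + PEEP.
R·V̇ = PIP − Vt/C − PEEP = 20 − 350/38.9 − 5 = 20 − 8.997 − 5 = 6.003 cmH2O.
R = 6.003 / 1.2167 = 4.934 cmH2O·s/L.

4.9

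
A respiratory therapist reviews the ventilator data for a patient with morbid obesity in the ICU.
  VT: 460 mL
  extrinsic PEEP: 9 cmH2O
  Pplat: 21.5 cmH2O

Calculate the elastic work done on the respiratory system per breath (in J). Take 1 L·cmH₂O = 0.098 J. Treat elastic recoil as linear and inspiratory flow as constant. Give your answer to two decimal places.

Elastic work ≈ ½ × (Pplat − PEEP) × Vt = 0.5 × (21.5 − 9) × 0.460 L = 0.5 × 12.5 × 0.460 = 2.875 L·cmH2O.
× 0.098 J/(L·cmH2O) → 0.2818 J.

0.28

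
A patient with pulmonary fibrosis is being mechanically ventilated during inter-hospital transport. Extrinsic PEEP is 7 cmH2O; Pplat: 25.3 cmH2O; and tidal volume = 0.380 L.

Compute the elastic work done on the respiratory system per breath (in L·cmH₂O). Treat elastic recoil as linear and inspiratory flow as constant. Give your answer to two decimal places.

Elastic work ≈ ½ × (Pplat − PEEP) × Vt = 0.5 × (25.3 − 7) × 0.380 L = 0.5 × 18.3 × 0.380 = 3.477 L·cmH2O.

3.48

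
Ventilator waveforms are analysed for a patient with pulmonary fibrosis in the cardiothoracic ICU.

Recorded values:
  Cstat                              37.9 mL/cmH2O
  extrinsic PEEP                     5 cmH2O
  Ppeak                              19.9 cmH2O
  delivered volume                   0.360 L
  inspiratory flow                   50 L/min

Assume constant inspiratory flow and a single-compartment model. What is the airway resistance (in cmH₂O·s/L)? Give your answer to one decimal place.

Flow: 50 L/min ÷ 60 = 0.8333 L/s.
Equation of motion (constant flow): PIP = Vt/C + R·V̇ + PEEP.
R·V̇ = PIP − Vt/C − PEEP = 19.9 − 360/37.9 − 5 = 19.9 − 9.499 − 5 = 5.401 cmH2O.
R = 5.401 / 0.8333 = 6.481 cmH2O·s/L.

6.5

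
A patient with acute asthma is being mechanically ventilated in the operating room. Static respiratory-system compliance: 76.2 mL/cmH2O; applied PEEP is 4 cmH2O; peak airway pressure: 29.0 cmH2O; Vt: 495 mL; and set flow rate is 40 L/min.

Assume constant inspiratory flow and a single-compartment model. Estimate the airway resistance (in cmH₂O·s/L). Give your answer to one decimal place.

Flow: 40 L/min ÷ 60 = 0.6667 L/s.
Equation of motion (constant flow): PIP = Vt/C + R·V̇ + PEEP.
R·V̇ = PIP − Vt/C − PEEP = 29.0 − 495/76.2 − 4 = 29.0 − 6.496 − 4 = 18.504 cmH2O.
R = 18.504 / 0.6667 = 27.755 cmH2O·s/L.

27.8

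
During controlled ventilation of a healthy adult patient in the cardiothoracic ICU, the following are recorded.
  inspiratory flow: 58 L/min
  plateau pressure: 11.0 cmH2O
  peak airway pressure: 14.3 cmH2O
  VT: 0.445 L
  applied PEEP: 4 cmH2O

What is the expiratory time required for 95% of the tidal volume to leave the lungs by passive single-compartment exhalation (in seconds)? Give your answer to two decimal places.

Flow: 58 L/min ÷ 60 = 0.9667 L/s.
R = (PIP − Pplat)/V̇ = (14.3 − 11.0) / 0.9667 = 3.3/0.9667 = 3.414 cmH2O·s/L.
C = Vt/(Pplat − PEEP) = 445.0 / (11.0 − 4) = 445.0/7.0 = 63.571 mL/cmH2O.
τ = R × C = 3.414 × 0.06357 L/cmH2O = 0.217 s.
t = −τ·ln(1 − 0.95) = −0.217·ln(0.05) = 0.6501 s.

0.65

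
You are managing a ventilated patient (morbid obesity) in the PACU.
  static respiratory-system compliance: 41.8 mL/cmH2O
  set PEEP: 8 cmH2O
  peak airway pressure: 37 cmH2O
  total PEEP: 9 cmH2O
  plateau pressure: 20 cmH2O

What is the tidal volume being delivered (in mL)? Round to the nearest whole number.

460

End-expiratory occlusion gives total PEEP = 9 cmH2O (intrinsic PEEP = 9 − 8 = 1). Use total PEEP for the elastic gradient.
Vt = Cstat × (Pplat − PEEPtotal) = 41.8 × (20 − 9) = 41.8 × 11.0 = 459.8 mL.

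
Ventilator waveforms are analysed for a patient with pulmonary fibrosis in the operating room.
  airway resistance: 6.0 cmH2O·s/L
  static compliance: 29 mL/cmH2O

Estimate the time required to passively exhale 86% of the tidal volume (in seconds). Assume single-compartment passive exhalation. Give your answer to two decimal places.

0.34

τ = R × C = 6.0 × 29 mL/cmH2O = 6.0 × 0.029 L/cmH2O = 0.174 s.
Exhaled fraction f = 1 − e^(−t/τ) → t = −τ·ln(1 − f) = −0.174·ln(0.14) = 0.3421 s.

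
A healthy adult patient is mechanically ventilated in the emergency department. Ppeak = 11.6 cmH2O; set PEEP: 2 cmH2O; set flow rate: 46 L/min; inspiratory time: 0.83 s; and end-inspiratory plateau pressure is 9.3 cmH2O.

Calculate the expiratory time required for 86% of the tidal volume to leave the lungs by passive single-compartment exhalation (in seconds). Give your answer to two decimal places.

Flow: 46 L/min ÷ 60 = 0.7667 L/s.
Vt = flow × Ti = 0.7667 L/s × 0.83 s × 1000 mL/L = 636.36 mL.
R = (PIP − Pplat)/V̇ = (11.6 − 9.3) / 0.7667 = 2.3/0.7667 = 3.0 cmH2O·s/L.
C = Vt/(Pplat − PEEP) = 636.36 / (9.3 − 2) = 636.36/7.3 = 87.173 mL/cmH2O.
τ = R × C = 3.0 × 0.08717 L/cmH2O = 0.2615 s.
t = −τ·ln(1 − 0.86) = −0.2615·ln(0.14) = 0.5141 s.

0.51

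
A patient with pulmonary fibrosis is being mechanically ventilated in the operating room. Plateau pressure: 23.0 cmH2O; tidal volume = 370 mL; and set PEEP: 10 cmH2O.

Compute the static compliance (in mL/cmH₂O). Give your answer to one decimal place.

Cstat = Vt / (Pplat − PEEP) = 370 / (23.0 − 10) = 370 / 13.0 = 28.462 mL/cmH2O.

28.5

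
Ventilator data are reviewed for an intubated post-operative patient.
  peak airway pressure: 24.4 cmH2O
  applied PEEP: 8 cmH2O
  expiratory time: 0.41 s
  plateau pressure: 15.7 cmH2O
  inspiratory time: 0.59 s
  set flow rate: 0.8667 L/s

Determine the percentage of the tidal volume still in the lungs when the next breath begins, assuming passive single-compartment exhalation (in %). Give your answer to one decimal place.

54.1

Vt = flow × Ti = 0.8667 L/s × 0.59 s × 1000 mL/L = 511.35 mL.
R = (PIP − Pplat)/V̇ = (24.4 − 15.7) / 0.8667 = 8.7/0.8667 = 10.038 cmH2O·s/L.
C = Vt/(Pplat − PEEP) = 511.35 / (15.7 − 8) = 511.35/7.7 = 66.409 mL/cmH2O.
τ = R × C = 10.038 × 0.06641 L/cmH2O = 0.6666 s.
Fraction remaining at end-expiration = e^(−Te/τ) = e^(−0.41/0.6666) = 0.5406 → 54.06%.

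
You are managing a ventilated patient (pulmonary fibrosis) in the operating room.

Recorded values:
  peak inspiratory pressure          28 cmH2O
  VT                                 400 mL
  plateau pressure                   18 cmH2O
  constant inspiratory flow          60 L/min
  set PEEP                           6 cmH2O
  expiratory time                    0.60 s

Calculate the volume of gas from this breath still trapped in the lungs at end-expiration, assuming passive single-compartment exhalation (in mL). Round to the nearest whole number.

Flow: 60 L/min ÷ 60 = 1 L/s.
R = (PIP − Pplat)/V̇ = (28 − 18) / 1 = 10.0/1 = 10.0 cmH2O·s/L.
C = Vt/(Pplat − PEEP) = 400.0 / (18 − 6) = 400.0/12.0 = 33.333 mL/cmH2O.
τ = R × C = 10.0 × 0.03333 L/cmH2O = 0.3333 s.
Fraction remaining = e^(−Te/τ) = e^(−0.60/0.3333) = 0.1653.
Trapped volume = 400.0 × 0.1653 = 66.12 mL.

66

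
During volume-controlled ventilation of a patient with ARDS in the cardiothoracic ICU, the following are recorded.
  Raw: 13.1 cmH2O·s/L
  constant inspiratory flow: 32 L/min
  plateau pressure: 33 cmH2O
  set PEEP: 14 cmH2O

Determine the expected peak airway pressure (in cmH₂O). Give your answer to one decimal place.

Flow: 32 L/min ÷ 60 = 0.5333 L/s.
PIP = Pplat + Raw × flow = 33 + 13.1 × 0.5333 = 33 + 6.986 = 39.986 cmH2O.

40.0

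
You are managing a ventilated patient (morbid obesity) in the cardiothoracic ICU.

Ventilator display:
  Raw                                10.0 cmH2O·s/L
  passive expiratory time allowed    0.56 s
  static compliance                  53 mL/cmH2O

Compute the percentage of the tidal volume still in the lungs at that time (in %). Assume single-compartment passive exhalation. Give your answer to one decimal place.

34.8

τ = R × C = 10.0 × 53 mL/cmH2O = 10.0 × 0.053 L/cmH2O = 0.53 s.
Passive exhalation: V(t)/V₀ = e^(−t/τ) = e^(−0.56/0.53) = 0.3476.
Fraction remaining = 0.3476 → 34.76%.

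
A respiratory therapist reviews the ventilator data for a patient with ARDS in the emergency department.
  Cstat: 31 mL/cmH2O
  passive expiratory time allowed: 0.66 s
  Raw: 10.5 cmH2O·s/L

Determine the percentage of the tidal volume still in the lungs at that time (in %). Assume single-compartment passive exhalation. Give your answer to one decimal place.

τ = R × C = 10.5 × 31 mL/cmH2O = 10.5 × 0.031 L/cmH2O = 0.3255 s.
Passive exhalation: V(t)/V₀ = e^(−t/τ) = e^(−0.66/0.3255) = 0.1316.
Fraction remaining = 0.1316 → 13.16%.

13.2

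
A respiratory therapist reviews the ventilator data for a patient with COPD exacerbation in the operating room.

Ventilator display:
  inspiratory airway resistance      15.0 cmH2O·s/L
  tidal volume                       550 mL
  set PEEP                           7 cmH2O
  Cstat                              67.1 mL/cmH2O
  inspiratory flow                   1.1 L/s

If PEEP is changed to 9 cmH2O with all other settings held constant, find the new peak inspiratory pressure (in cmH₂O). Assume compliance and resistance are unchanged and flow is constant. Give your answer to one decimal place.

PIP = Vt/C + R·V̇ + PEEP (constant-flow equation of motion).
Only the baseline term changes: ΔPIP = ΔPEEP = 9 − 7 = 2.0 cmH2O.
Original PIP = 550/67.1 + 15.0×1.1 + 7 = 31.697 cmH2O; new PIP = 31.697 + (2.0) = 33.697 cmH2O.

33.7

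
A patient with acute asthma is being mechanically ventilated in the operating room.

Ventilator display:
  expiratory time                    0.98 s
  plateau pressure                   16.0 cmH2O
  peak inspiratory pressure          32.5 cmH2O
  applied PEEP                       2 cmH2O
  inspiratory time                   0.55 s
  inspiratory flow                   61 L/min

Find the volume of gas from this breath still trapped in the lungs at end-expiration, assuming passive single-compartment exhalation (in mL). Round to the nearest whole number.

Flow: 61 L/min ÷ 60 = 1.0167 L/s.
Vt = flow × Ti = 1.0167 L/s × 0.55 s × 1000 mL/L = 559.19 mL.
R = (PIP − Pplat)/V̇ = (32.5 − 16.0) / 1.0167 = 16.5/1.0167 = 16.229 cmH2O·s/L.
C = Vt/(Pplat − PEEP) = 559.19 / (16.0 − 2) = 559.19/14.0 = 39.942 mL/cmH2O.
τ = R × C = 16.229 × 0.03994 L/cmH2O = 0.6482 s.
Fraction remaining = e^(−Te/τ) = e^(−0.98/0.6482) = 0.2205.
Trapped volume = 559.19 × 0.2205 = 123.3 mL.

123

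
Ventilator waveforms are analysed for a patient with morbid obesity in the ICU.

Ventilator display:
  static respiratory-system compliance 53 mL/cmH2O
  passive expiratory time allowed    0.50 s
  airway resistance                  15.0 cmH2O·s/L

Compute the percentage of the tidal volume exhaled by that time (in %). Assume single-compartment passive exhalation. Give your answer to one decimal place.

46.7

τ = R × C = 15.0 × 53 mL/cmH2O = 15.0 × 0.053 L/cmH2O = 0.795 s.
Passive exhalation: V(t)/V₀ = e^(−t/τ) = e^(−0.50/0.795) = 0.5332.
Fraction exhaled = 1 − 0.5332 = 0.4668 → 46.68%.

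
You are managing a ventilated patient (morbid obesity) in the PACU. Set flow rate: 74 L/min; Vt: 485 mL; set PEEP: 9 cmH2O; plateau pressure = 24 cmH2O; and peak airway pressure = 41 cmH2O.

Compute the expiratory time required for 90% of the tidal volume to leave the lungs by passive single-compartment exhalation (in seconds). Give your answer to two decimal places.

1.03

Flow: 74 L/min ÷ 60 = 1.2333 L/s.
R = (PIP − Pplat)/V̇ = (41 − 24) / 1.2333 = 17.0/1.2333 = 13.784 cmH2O·s/L.
C = Vt/(Pplat − PEEP) = 485.0 / (24 − 9) = 485.0/15.0 = 32.333 mL/cmH2O.
τ = R × C = 13.784 × 0.03233 L/cmH2O = 0.4456 s.
t = −τ·ln(1 − 0.90) = −0.4456·ln(0.1) = 1.026 s.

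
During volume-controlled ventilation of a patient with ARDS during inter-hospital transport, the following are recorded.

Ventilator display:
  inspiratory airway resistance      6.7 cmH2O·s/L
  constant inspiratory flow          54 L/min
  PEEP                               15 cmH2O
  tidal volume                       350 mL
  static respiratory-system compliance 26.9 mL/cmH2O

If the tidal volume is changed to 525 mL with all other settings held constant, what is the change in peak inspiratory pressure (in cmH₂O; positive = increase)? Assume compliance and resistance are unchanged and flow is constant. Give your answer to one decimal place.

PIP = Vt/C + R·V̇ + PEEP (constant-flow equation of motion).
Only the elastic term changes: ΔPIP = ΔVt / C = (525 − 350) / 26.9 = 6.506 cmH2O.

6.5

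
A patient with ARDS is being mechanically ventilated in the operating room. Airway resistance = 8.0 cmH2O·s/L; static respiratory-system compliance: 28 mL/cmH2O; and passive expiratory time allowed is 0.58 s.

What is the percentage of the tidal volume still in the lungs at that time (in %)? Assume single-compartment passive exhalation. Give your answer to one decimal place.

τ = R × C = 8.0 × 28 mL/cmH2O = 8.0 × 0.028 L/cmH2O = 0.224 s.
Passive exhalation: V(t)/V₀ = e^(−t/τ) = e^(−0.58/0.224) = 0.07507.
Fraction remaining = 0.07507 → 7.507%.

7.5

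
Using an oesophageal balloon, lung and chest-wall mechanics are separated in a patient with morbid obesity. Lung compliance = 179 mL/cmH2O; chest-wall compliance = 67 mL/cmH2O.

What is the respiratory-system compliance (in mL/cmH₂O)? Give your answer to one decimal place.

48.8

Lung and chest wall are elastances in series: 1/Crs = 1/CL + 1/Ccw.
1/Crs = 1/179 + 1/67 = 0.02051.
Crs = 48.757 mL/cmH2O.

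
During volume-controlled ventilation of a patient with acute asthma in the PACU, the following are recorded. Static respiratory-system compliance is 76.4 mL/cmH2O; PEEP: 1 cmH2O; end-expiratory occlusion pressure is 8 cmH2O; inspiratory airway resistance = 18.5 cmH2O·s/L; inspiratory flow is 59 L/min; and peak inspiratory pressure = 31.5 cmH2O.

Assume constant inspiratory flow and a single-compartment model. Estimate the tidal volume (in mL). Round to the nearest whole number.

406

Flow: 59 L/min ÷ 60 = 0.9833 L/s.
Total PEEP = 8 cmH2O (set 1 + intrinsic 7); this is the baseline alveolar pressure.
Equation of motion (constant flow): PIP = Vt/C + R·V̇ + PEEP.
Vt/C = PIP − R·V̇ − PEEP = 31.5 − 18.191 − 8 = 5.309 cmH2O.
Vt = C × 5.309 = 76.4 × 5.309 = 405.61 mL.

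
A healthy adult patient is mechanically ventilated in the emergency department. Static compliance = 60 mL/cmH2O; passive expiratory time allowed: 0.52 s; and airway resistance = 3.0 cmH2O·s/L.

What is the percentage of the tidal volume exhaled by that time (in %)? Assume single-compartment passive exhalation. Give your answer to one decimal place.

τ = R × C = 3.0 × 60 mL/cmH2O = 3.0 × 0.060 L/cmH2O = 0.18 s.
Passive exhalation: V(t)/V₀ = e^(−t/τ) = e^(−0.52/0.18) = 0.05564.
Fraction exhaled = 1 − 0.05564 = 0.9444 → 94.44%.

94.4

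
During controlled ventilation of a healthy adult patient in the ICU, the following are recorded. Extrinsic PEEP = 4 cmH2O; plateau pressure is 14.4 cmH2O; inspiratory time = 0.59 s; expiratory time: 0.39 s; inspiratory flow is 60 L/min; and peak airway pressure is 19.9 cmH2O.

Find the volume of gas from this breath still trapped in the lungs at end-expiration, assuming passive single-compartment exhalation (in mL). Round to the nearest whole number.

Flow: 60 L/min ÷ 60 = 1 L/s.
Vt = flow × Ti = 1 L/s × 0.59 s × 1000 mL/L = 590.0 mL.
R = (PIP − Pplat)/V̇ = (19.9 − 14.4) / 1 = 5.5/1 = 5.5 cmH2O·s/L.
C = Vt/(Pplat − PEEP) = 590.0 / (14.4 − 4) = 590.0/10.4 = 56.731 mL/cmH2O.
τ = R × C = 5.5 × 0.05673 L/cmH2O = 0.312 s.
Fraction remaining = e^(−Te/τ) = e^(−0.39/0.312) = 0.2865.
Trapped volume = 590.0 × 0.2865 = 169.04 mL.

169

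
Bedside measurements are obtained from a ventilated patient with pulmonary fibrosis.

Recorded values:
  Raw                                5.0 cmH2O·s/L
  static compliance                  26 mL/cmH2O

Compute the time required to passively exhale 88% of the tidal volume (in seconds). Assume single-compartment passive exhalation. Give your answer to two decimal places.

τ = R × C = 5.0 × 26 mL/cmH2O = 5.0 × 0.026 L/cmH2O = 0.13 s.
Exhaled fraction f = 1 − e^(−t/τ) → t = −τ·ln(1 − f) = −0.13·ln(0.12) = 0.2756 s.

0.28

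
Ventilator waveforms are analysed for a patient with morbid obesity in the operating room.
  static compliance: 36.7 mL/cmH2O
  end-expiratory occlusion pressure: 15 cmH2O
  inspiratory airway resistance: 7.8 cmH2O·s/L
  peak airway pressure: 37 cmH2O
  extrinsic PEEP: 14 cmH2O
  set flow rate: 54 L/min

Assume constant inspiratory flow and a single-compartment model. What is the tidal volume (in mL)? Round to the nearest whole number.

550

Flow: 54 L/min ÷ 60 = 0.9 L/s.
Total PEEP = 15 cmH2O (set 14 + intrinsic 1); this is the baseline alveolar pressure.
Equation of motion (constant flow): PIP = Vt/C + R·V̇ + PEEP.
Vt/C = PIP − R·V̇ − PEEP = 37 − 7.02 − 15 = 14.98 cmH2O.
Vt = C × 14.98 = 36.7 × 14.98 = 549.77 mL.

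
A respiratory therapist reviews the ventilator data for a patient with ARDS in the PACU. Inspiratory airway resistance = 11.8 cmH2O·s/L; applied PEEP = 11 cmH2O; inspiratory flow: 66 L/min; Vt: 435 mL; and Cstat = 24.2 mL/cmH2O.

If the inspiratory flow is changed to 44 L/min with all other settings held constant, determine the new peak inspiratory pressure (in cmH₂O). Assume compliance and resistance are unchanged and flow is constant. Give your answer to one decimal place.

37.6

Flow: 66 L/min ÷ 60 = 1.1 L/s.
New flow: 44 L/min ÷ 60 = 0.7333 L/s.
PIP = Vt/C + R·V̇ + PEEP (constant-flow equation of motion).
Only the resistive term changes: ΔPIP = R × ΔV̇ = 11.8 × (0.7333 − 1.1) = 11.8 × -0.3667 = -4.327 cmH2O.
Original PIP = 435/24.2 + 11.8×1.1 + 11 = 41.955 cmH2O; new PIP = 41.955 + (-4.327) = 37.628 cmH2O.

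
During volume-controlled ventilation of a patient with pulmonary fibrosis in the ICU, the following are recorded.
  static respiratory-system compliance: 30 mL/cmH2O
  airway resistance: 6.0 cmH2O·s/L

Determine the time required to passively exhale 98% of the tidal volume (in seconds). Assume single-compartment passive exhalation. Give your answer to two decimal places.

0.70

τ = R × C = 6.0 × 30 mL/cmH2O = 6.0 × 0.030 L/cmH2O = 0.18 s.
Exhaled fraction f = 1 − e^(−t/τ) → t = −τ·ln(1 − f) = −0.18·ln(0.02) = 0.7042 s.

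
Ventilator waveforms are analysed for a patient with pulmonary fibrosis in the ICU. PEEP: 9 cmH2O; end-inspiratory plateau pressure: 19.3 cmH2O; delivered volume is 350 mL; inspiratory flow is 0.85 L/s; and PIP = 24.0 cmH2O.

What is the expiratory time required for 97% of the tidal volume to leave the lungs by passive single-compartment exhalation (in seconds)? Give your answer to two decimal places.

0.66

R = (PIP − Pplat)/V̇ = (24.0 − 19.3) / 0.85 = 4.7/0.85 = 5.529 cmH2O·s/L.
C = Vt/(Pplat − PEEP) = 350.0 / (19.3 − 9) = 350.0/10.3 = 33.981 mL/cmH2O.
τ = R × C = 5.529 × 0.03398 L/cmH2O = 0.1879 s.
t = −τ·ln(1 − 0.97) = −0.1879·ln(0.03) = 0.6589 s.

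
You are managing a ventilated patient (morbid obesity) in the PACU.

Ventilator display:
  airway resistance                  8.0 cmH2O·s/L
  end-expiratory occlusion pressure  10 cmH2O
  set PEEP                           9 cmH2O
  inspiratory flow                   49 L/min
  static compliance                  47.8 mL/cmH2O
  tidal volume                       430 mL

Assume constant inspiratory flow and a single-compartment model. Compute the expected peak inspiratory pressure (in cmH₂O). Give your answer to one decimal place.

25.5

Flow: 49 L/min ÷ 60 = 0.8167 L/s.
Total PEEP = 10 cmH2O (set 9 + intrinsic 1); this is the baseline alveolar pressure.
Equation of motion (constant flow): PIP = Vt/C + R·V̇ + PEEP.
PIP = 430/47.8 + 8.0×0.8167 + 10 = 8.996 + 6.534 + 10 = 25.53 cmH2O.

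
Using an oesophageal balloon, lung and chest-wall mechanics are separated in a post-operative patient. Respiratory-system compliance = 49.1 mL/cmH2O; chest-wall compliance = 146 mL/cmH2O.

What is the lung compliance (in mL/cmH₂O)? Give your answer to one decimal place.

74.0

1/CL = 1/Crs − 1/Ccw.
1/CL = 1/49.1 − 1/146 = 0.01352.
CL = 73.964 mL/cmH2O.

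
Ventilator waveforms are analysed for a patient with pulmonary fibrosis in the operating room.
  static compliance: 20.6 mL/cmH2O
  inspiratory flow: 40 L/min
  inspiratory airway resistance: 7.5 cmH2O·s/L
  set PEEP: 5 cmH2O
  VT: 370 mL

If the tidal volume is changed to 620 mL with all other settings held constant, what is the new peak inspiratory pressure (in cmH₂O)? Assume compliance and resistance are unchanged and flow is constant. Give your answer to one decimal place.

40.1

Flow: 40 L/min ÷ 60 = 0.6667 L/s.
PIP = Vt/C + R·V̇ + PEEP (constant-flow equation of motion).
Only the elastic term changes: ΔPIP = ΔVt / C = (620 − 370) / 20.6 = 12.136 cmH2O.
Original PIP = 370/20.6 + 7.5×0.6667 + 5 = 27.961 cmH2O; new PIP = 27.961 + (12.136) = 40.097 cmH2O.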